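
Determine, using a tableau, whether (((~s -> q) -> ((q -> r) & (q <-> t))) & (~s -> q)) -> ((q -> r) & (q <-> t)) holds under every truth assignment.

Valid

Assume the negation and expand:
Initial set: {~((((~s -> q) -> ((q -> r) & (q <-> t))) & (~s -> q)) -> ((q -> r) & (q <-> t)))}.
~((((~s -> q) -> ((q -> r) & (q <-> t))) & (~s -> q)) -> ((q -> r) & (q <-> t))): α-rule — add (((~s -> q) -> ((q -> r) & (q <-> t))) & (~s -> q)), ~((q -> r) & (q <-> t)).
(((~s -> q) -> ((q -> r) & (q <-> t))) & (~s -> q)): α-rule — add ((~s -> q) -> ((q -> r) & (q <-> t))), (~s -> q).
~((q -> r) & (q <-> t)): β-rule — branch into ~(q -> r)  //  ~(q <-> t).
  branch 1 (add ~(q -> r)):
    ~(q -> r): α-rule — add q, ~r.
    ((~s -> q) -> ((q -> r) & (q <-> t))): β-rule — branch into ~(~s -> q)  //  ((q -> r) & (q <-> t)).
      branch 1.1 (add ~(~s -> q)):
        ~(~s -> q): α-rule — add ~s, ~q.
        × closes — contains both q and ~q.
      branch 1.2 (add ((q -> r) & (q <-> t))):
        ((q -> r) & (q <-> t)): α-rule — add (q -> r), (q <-> t).
        (~s -> q): β-rule — branch into ~~s  //  q.
          branch 1.2.1 (add ~~s):
            (q -> r): β-rule — branch into ~q  //  r.
              branch 1.2.1.1 (add ~q):
                × closes — contains both q and ~q.
              branch 1.2.1.2 (add r):
                × closes — contains both r and ~r.
          branch 1.2.2 (add q):
            (q -> r): β-rule — branch into ~q  //  r.
              branch 1.2.2.1 (add ~q):
                × closes — contains both q and ~q.
              branch 1.2.2.2 (add r):
                × closes — contains both r and ~r.
  branch 2 (add ~(q <-> t)):
    ((~s -> q) -> ((q -> r) & (q <-> t))): β-rule — branch into ~(~s -> q)  //  ((q -> r) & (q <-> t)).
      branch 2.1 (add ~(~s -> q)):
        ~(~s -> q): α-rule — add ~s, ~q.
        (~s -> q): β-rule — branch into ~~s  //  q.
          branch 2.1.1 (add ~~s):
            × closes — contains both s and ~s.
          branch 2.1.2 (add q):
            × closes — contains both q and ~q.
      branch 2.2 (add ((q -> r) & (q <-> t))):
        ((q -> r) & (q <-> t)): α-rule — add (q -> r), (q <-> t).
        (~s -> q): β-rule — branch into ~~s  //  q.
          branch 2.2.1 (add ~~s):
            ~(q <-> t): β-rule — branch into q, ~t  //  ~q, t.
              branch 2.2.1.1 (add q, ~t):
                (q -> r): β-rule — branch into ~q  //  r.
                  branch 2.2.1.1.1 (add ~q):
                    × closes — contains both q and ~q.
                  branch 2.2.1.1.2 (add r):
                    (q <-> t): β-rule — branch into q, t  //  ~q, ~t.
                      branch 2.2.1.1.2.1 (add q, t):
                        × closes — contains both t and ~t.
                      branch 2.2.1.1.2.2 (add ~q, ~t):
                        × closes — contains both q and ~q.
              branch 2.2.1.2 (add ~q, t):
                (q -> r): β-rule — branch into ~q  //  r.
                  branch 2.2.1.2.1 (add ~q):
                    (q <-> t): β-rule — branch into q, t  //  ~q, ~t.
                      branch 2.2.1.2.1.1 (add q, t):
                        × closes — contains both q and ~q.
                      branch 2.2.1.2.1.2 (add ~q, ~t):
                        × closes — contains both t and ~t.
                  branch 2.2.1.2.2 (add r):
                    (q <-> t): β-rule — branch into q, t  //  ~q, ~t.
                      branch 2.2.1.2.2.1 (add q, t):
                        × closes — contains both q and ~q.
                      branch 2.2.1.2.2.2 (add ~q, ~t):
                        × closes — contains both t and ~t.
          branch 2.2.2 (add q):
            ~(q <-> t): β-rule — branch into q, ~t  //  ~q, t.
              branch 2.2.2.1 (add q, ~t):
                (q -> r): β-rule — branch into ~q  //  r.
                  branch 2.2.2.1.1 (add ~q):
                    × closes — contains both q and ~q.
                  branch 2.2.2.1.2 (add r):
                    (q <-> t): β-rule — branch into q, t  //  ~q, ~t.
                      branch 2.2.2.1.2.1 (add q, t):
                        × closes — contains both t and ~t.
                      branch 2.2.2.1.2.2 (add ~q, ~t):
                        × closes — contains both q and ~q.
              branch 2.2.2.2 (add ~q, t):
                × closes — contains both q and ~q.
All 18 branches close.
Every branch closed, so the negation is unsatisfiable and the formula is valid.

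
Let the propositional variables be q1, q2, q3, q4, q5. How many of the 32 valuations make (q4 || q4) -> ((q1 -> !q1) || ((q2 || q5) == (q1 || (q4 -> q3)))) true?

Initial set: {((q4 || q4) -> ((q1 -> !q1) || ((q2 || q5) == (q1 || (q4 -> q3)))))}.
((q4 || q4) -> ((q1 -> !q1) || ((q2 || q5) == (q1 || (q4 -> q3))))): β-rule — branch into !(q4 || q4)  //  ((q1 -> !q1) || ((q2 || q5) == (q1 || (q4 -> q3)))).
  branch 1 (add !(q4 || q4)):
    !(q4 || q4): α-rule — add !q4, !q4.
    ○ open, literals {q4=0}.
  branch 2 (add ((q1 -> !q1) || ((q2 || q5) == (q1 || (q4 -> q3))))):
    ((q1 -> !q1) || ((q2 || q5) == (q1 || (q4 -> q3)))): β-rule — branch into (q1 -> !q1)  //  ((q2 || q5) == (q1 || (q4 -> q3))).
      branch 2.1 (add (q1 -> !q1)):
        (q1 -> !q1): β-rule — branch into !q1  //  !q1.
          branch 2.1.1 (add !q1):
            ○ open, literals {q1=0}.
          branch 2.1.2 (add !q1):
            ○ open, literals {q1=0}.
      branch 2.2 (add ((q2 || q5) == (q1 || (q4 -> q3)))):
        ((q2 || q5) == (q1 || (q4 -> q3))): β-rule — branch into (q2 || q5), (q1 || (q4 -> q3))  //  !(q2 || q5), !(q1 || (q4 -> q3)).
          branch 2.2.1 (add (q2 || q5), (q1 || (q4 -> q3))):
            (q2 || q5): β-rule — branch into q2  //  q5.
              branch 2.2.1.1 (add q2):
                (q1 || (q4 -> q3)): β-rule — branch into q1  //  (q4 -> q3).
                  branch 2.2.1.1.1 (add q1):
                    ○ open, literals {q1=1, q2=1}.
                  branch 2.2.1.1.2 (add (q4 -> q3)):
                    (q4 -> q3): β-rule — branch into !q4  //  q3.
                      branch 2.2.1.1.2.1 (add !q4):
                        ○ open, literals {q2=1, q4=0}.
                      branch 2.2.1.1.2.2 (add q3):
                        ○ open, literals {q2=1, q3=1}.
              branch 2.2.1.2 (add q5):
                (q1 || (q4 -> q3)): β-rule — branch into q1  //  (q4 -> q3).
                  branch 2.2.1.2.1 (add q1):
                    ○ open, literals {q1=1, q5=1}.
                  branch 2.2.1.2.2 (add (q4 -> q3)):
                    (q4 -> q3): β-rule — branch into !q4  //  q3.
                      branch 2.2.1.2.2.1 (add !q4):
                        ○ open, literals {q4=0, q5=1}.
                      branch 2.2.1.2.2.2 (add q3):
                        ○ open, literals {q3=1, q5=1}.
          branch 2.2.2 (add !(q2 || q5), !(q1 || (q4 -> q3))):
            !(q2 || q5): α-rule — add !q2, !q5.
            !(q1 || (q4 -> q3)): α-rule — add !q1, !(q4 -> q3).
            !(q4 -> q3): α-rule — add q4, !q3.
            ○ open, literals {q1=0, q2=0, q3=0, q4=1, q5=0}.
0 branches closed, 10 open.
Each open branch fixes some atoms; the unmentioned ones are free. Counting distinct full assignments: branch {q4=0} (q1, q2, q3, q5) contributes 16 new; branch {q1=0} (q2, q3, q4, q5) contributes 8 new; branch {q1=0} (q2, q3, q4, q5) contributes 0 new; branch {q1=1, q2=1} (q3, q4, q5) contributes 4 new; branch {q2=1, q4=0} (q1, q3, q5) contributes 0 new; branch {q2=1, q3=1} (q1, q4, q5) contributes 0 new; branch {q1=1, q5=1} (q2, q3, q4) contributes 2 new; branch {q4=0, q5=1} (q1, q2, q3) contributes 0 new; branch {q3=1, q5=1} (q1, q2, q4) contributes 0 new; branch {q1=0, q2=0, q3=0, q4=1, q5=0} (none free) contributes 0 new. Total: 30.

30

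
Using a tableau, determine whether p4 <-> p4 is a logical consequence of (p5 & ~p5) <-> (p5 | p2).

Initial set: {((p5 & ~p5) <-> (p5 | p2)); ~(p4 <-> p4)}.
((p5 & ~p5) <-> (p5 | p2)): β-rule — branch into (p5 & ~p5), (p5 | p2)  //  ~(p5 & ~p5), ~(p5 | p2).
  branch 1 (add (p5 & ~p5), (p5 | p2)):
    (p5 & ~p5): α-rule — add p5, ~p5.
    × closes — contains both p5 and ~p5.
  branch 2 (add ~(p5 & ~p5), ~(p5 | p2)):
    ~(p5 | p2): α-rule — add ~p5, ~p2.
    ~(p4 <-> p4): β-rule — branch into p4, ~p4  //  ~p4, p4.
      branch 2.1 (add p4, ~p4):
        × closes — contains both p4 and ~p4.
      branch 2.2 (add ~p4, p4):
        × closes — contains both p4 and ~p4.
All 3 branches close.
Every branch closed, so the premises entail the conclusion.

Yes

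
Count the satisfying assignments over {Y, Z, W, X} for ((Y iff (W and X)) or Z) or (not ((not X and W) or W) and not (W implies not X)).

Initial set: {(((Y iff (W and X)) or Z) or (not ((not X and W) or W) and not (W implies not X)))}.
(((Y iff (W and X)) or Z) or (not ((not X and W) or W) and not (W implies not X))): β-rule — branch into ((Y iff (W and X)) or Z)  //  (not ((not X and W) or W) and not (W implies not X)).
  branch 1 (add ((Y iff (W and X)) or Z)):
    ((Y iff (W and X)) or Z): β-rule — branch into (Y iff (W and X))  //  Z.
      branch 1.1 (add (Y iff (W and X))):
        (Y iff (W and X)): β-rule — branch into Y, (W and X)  //  not Y, not (W and X).
          branch 1.1.1 (add Y, (W and X)):
            (W and X): α-rule — add W, X.
            ○ open, literals {W=1, X=1, Y=1}.
          branch 1.1.2 (add not Y, not (W and X)):
            not (W and X): β-rule — branch into not W  //  not X.
              branch 1.1.2.1 (add not W):
                ○ open, literals {W=0, Y=0}.
              branch 1.1.2.2 (add not X):
                ○ open, literals {X=0, Y=0}.
      branch 1.2 (add Z):
        ○ open, literals {Z=1}.
  branch 2 (add (not ((not X and W) or W) and not (W implies not X))):
    (not ((not X and W) or W) and not (W implies not X)): α-rule — add not ((not X and W) or W), not (W implies not X).
    not ((not X and W) or W): α-rule — add not (not X and W), not W.
    not (W implies not X): α-rule — add W, not not X.
    × closes — contains both W and not W.
1 branch closed, 4 open.
Each open branch fixes some atoms; the unmentioned ones are free. Counting distinct full assignments: branch {W=1, X=1, Y=1} (Z) contributes 2 new; branch {W=0, Y=0} (Z, X) contributes 4 new; branch {X=0, Y=0} (Z, W) contributes 2 new; branch {Z=1} (Y, W, X) contributes 4 new. Total: 12.

12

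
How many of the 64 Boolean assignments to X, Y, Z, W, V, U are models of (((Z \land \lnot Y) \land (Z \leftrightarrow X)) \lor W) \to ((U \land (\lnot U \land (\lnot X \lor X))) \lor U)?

Initial set: {((((Z \land \lnot Y) \land (Z \leftrightarrow X)) \lor W) \to ((U \land (\lnot U \land (\lnot X \lor X))) \lor U))}.
((((Z \land \lnot Y) \land (Z \leftrightarrow X)) \lor W) \to ((U \land (\lnot U \land (\lnot X \lor X))) \lor U)): β-rule — branch into \lnot (((Z \land \lnot Y) \land (Z \leftrightarrow X)) \lor W)  //  ((U \land (\lnot U \land (\lnot X \lor X))) \lor U).
  branch 1 (add \lnot (((Z \land \lnot Y) \land (Z \leftrightarrow X)) \lor W)):
    \lnot (((Z \land \lnot Y) \land (Z \leftrightarrow X)) \lor W): α-rule — add \lnot ((Z \land \lnot Y) \land (Z \leftrightarrow X)), \lnot W.
    \lnot ((Z \land \lnot Y) \land (Z \leftrightarrow X)): β-rule — branch into \lnot (Z \land \lnot Y)  //  \lnot (Z \leftrightarrow X).
      branch 1.1 (add \lnot (Z \land \lnot Y)):
        \lnot (Z \land \lnot Y): β-rule — branch into \lnot Z  //  \lnot \lnot Y.
          branch 1.1.1 (add \lnot Z):
            ○ open, literals {W=0, Z=0}.
          branch 1.1.2 (add \lnot \lnot Y):
            ○ open, literals {W=0, Y=1}.
      branch 1.2 (add \lnot (Z \leftrightarrow X)):
        \lnot (Z \leftrightarrow X): β-rule — branch into Z, \lnot X  //  \lnot Z, X.
          branch 1.2.1 (add Z, \lnot X):
            ○ open, literals {W=0, X=0, Z=1}.
          branch 1.2.2 (add \lnot Z, X):
            ○ open, literals {W=0, X=1, Z=0}.
  branch 2 (add ((U \land (\lnot U \land (\lnot X \lor X))) \lor U)):
    ((U \land (\lnot U \land (\lnot X \lor X))) \lor U): β-rule — branch into (U \land (\lnot U \land (\lnot X \lor X)))  //  U.
      branch 2.1 (add (U \land (\lnot U \land (\lnot X \lor X)))):
        (U \land (\lnot U \land (\lnot X \lor X))): α-rule — add U, (\lnot U \land (\lnot X \lor X)).
        (\lnot U \land (\lnot X \lor X)): α-rule — add \lnot U, (\lnot X \lor X).
        × closes — contains both U and \lnot U.
      branch 2.2 (add U):
        ○ open, literals {U=1}.
1 branch closed, 5 open.
Each open branch fixes some atoms; the unmentioned ones are free. Counting distinct full assignments: branch {W=0, Z=0} (X, Y, V, U) contributes 16 new; branch {W=0, Y=1} (X, Z, V, U) contributes 8 new; branch {W=0, X=0, Z=1} (Y, V, U) contributes 4 new; branch {W=0, X=1, Z=0} (Y, V, U) contributes 0 new; branch {U=1} (X, Y, Z, W, V) contributes 18 new. Total: 46.

46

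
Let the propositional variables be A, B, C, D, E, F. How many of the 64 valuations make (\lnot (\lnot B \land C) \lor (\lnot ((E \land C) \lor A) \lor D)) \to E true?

Initial set: {((\lnot (\lnot B \land C) \lor (\lnot ((E \land C) \lor A) \lor D)) \to E)}.
((\lnot (\lnot B \land C) \lor (\lnot ((E \land C) \lor A) \lor D)) \to E): β-rule — branch into \lnot (\lnot (\lnot B \land C) \lor (\lnot ((E \land C) \lor A) \lor D))  //  E.
  branch 1 (add \lnot (\lnot (\lnot B \land C) \lor (\lnot ((E \land C) \lor A) \lor D))):
    \lnot (\lnot (\lnot B \land C) \lor (\lnot ((E \land C) \lor A) \lor D)): α-rule — add \lnot \lnot (\lnot B \land C), \lnot (\lnot ((E \land C) \lor A) \lor D).
    \lnot \lnot (\lnot B \land C): α-rule — add \lnot B, C.
    \lnot (\lnot ((E \land C) \lor A) \lor D): α-rule — add \lnot \lnot ((E \land C) \lor A), \lnot D.
    \lnot \lnot ((E \land C) \lor A): β-rule — branch into (E \land C)  //  A.
      branch 1.1 (add (E \land C)):
        (E \land C): α-rule — add E, C.
        ○ open, literals {B=0, C=1, D=0, E=1}.
      branch 1.2 (add A):
        ○ open, literals {A=1, B=0, C=1, D=0}.
  branch 2 (add E):
    ○ open, literals {E=1}.
0 branches closed, 3 open.
Each open branch fixes some atoms; the unmentioned ones are free. Counting distinct full assignments: branch {B=0, C=1, D=0, E=1} (A, F) contributes 4 new; branch {A=1, B=0, C=1, D=0} (E, F) contributes 2 new; branch {E=1} (A, B, C, D, F) contributes 28 new. Total: 34.

34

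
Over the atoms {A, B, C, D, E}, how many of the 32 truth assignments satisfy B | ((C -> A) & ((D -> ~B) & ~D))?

Initial set: {(B | ((C -> A) & ((D -> ~B) & ~D)))}.
(B | ((C -> A) & ((D -> ~B) & ~D))): β-rule — branch into B  //  ((C -> A) & ((D -> ~B) & ~D)).
  branch 1 (add B):
    ○ open, literals {B=T}.
  branch 2 (add ((C -> A) & ((D -> ~B) & ~D))):
    ((C -> A) & ((D -> ~B) & ~D)): α-rule — add (C -> A), ((D -> ~B) & ~D).
    ((D -> ~B) & ~D): α-rule — add (D -> ~B), ~D.
    (C -> A): β-rule — branch into ~C  //  A.
      branch 2.1 (add ~C):
        (D -> ~B): β-rule — branch into ~D  //  ~B.
          branch 2.1.1 (add ~D):
            ○ open, literals {C=F, D=F}.
          branch 2.1.2 (add ~B):
            ○ open, literals {B=F, C=F, D=F}.
      branch 2.2 (add A):
        (D -> ~B): β-rule — branch into ~D  //  ~B.
          branch 2.2.1 (add ~D):
            ○ open, literals {A=T, D=F}.
          branch 2.2.2 (add ~B):
            ○ open, literals {A=T, B=F, D=F}.
0 branches closed, 5 open.
Each open branch fixes some atoms; the unmentioned ones are free. Counting distinct full assignments: branch {B=T} (A, C, D, E) contributes 16 new; branch {C=F, D=F} (A, B, E) contributes 4 new; branch {B=F, C=F, D=F} (A, E) contributes 0 new; branch {A=T, D=F} (B, C, E) contributes 2 new; branch {A=T, B=F, D=F} (C, E) contributes 0 new. Total: 22.

22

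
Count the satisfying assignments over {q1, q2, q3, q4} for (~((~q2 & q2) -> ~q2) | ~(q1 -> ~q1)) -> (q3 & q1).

Initial set: {T ((~((~q2 & q2) -> ~q2) | ~(q1 -> ~q1)) -> (q3 & q1))}.
T ((~((~q2 & q2) -> ~q2) | ~(q1 -> ~q1)) -> (q3 & q1)): β-rule — branch into F (~((~q2 & q2) -> ~q2) | ~(q1 -> ~q1))  //  T (q3 & q1).
  branch 1 (add F (~((~q2 & q2) -> ~q2) | ~(q1 -> ~q1))):
    F (~((~q2 & q2) -> ~q2) | ~(q1 -> ~q1)): α-rule — add F ~((~q2 & q2) -> ~q2), F ~(q1 -> ~q1).
    F ~((~q2 & q2) -> ~q2): β-rule — branch into F (~q2 & q2)  //  T ~q2.
      branch 1.1 (add F (~q2 & q2)):
        F ~(q1 -> ~q1): β-rule — branch into F q1  //  T ~q1.
          branch 1.1.1 (add F q1):
            F (~q2 & q2): β-rule — branch into F ~q2  //  F q2.
              branch 1.1.1.1 (add F ~q2):
                ○ open, literals {q1=false, q2=true}.
              branch 1.1.1.2 (add F q2):
                ○ open, literals {q1=false, q2=false}.
          branch 1.1.2 (add T ~q1):
            F (~q2 & q2): β-rule — branch into F ~q2  //  F q2.
              branch 1.1.2.1 (add F ~q2):
                ○ open, literals {q1=false, q2=true}.
              branch 1.1.2.2 (add F q2):
                ○ open, literals {q1=false, q2=false}.
      branch 1.2 (add T ~q2):
        F ~(q1 -> ~q1): β-rule — branch into F q1  //  T ~q1.
          branch 1.2.1 (add F q1):
            ○ open, literals {q1=false, q2=false}.
          branch 1.2.2 (add T ~q1):
            ○ open, literals {q1=false, q2=false}.
  branch 2 (add T (q3 & q1)):
    T (q3 & q1): α-rule — add T q3, T q1.
    ○ open, literals {q1=true, q3=true}.
0 branches closed, 7 open.
Each open branch fixes some atoms; the unmentioned ones are free. Counting distinct full assignments: branch {q1=false, q2=true} (q3, q4) contributes 4 new; branch {q1=false, q2=false} (q3, q4) contributes 4 new; branch {q1=false, q2=true} (q3, q4) contributes 0 new; branch {q1=false, q2=false} (q3, q4) contributes 0 new; branch {q1=false, q2=false} (q3, q4) contributes 0 new; branch {q1=false, q2=false} (q3, q4) contributes 0 new; branch {q1=true, q3=true} (q2, q4) contributes 4 new. Total: 12.

12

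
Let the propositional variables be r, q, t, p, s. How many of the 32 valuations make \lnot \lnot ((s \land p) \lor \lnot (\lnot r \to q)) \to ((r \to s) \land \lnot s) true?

22

Initial set: {(\lnot \lnot ((s \land p) \lor \lnot (\lnot r \to q)) \to ((r \to s) \land \lnot s))}.
(\lnot \lnot ((s \land p) \lor \lnot (\lnot r \to q)) \to ((r \to s) \land \lnot s)): β-rule — branch into \lnot \lnot \lnot ((s \land p) \lor \lnot (\lnot r \to q))  //  ((r \to s) \land \lnot s).
  branch 1 (add \lnot \lnot \lnot ((s \land p) \lor \lnot (\lnot r \to q))):
    \lnot \lnot \lnot ((s \land p) \lor \lnot (\lnot r \to q)): drop double negation, giving \lnot ((s \land p) \lor \lnot (\lnot r \to q)).
    \lnot ((s \land p) \lor \lnot (\lnot r \to q)): α-rule — add \lnot (s \land p), \lnot \lnot (\lnot r \to q).
    \lnot (s \land p): β-rule — branch into \lnot s  //  \lnot p.
      branch 1.1 (add \lnot s):
        \lnot \lnot (\lnot r \to q): β-rule — branch into \lnot \lnot r  //  q.
          branch 1.1.1 (add \lnot \lnot r):
            ○ open, literals {r=1, s=0}.
          branch 1.1.2 (add q):
            ○ open, literals {q=1, s=0}.
      branch 1.2 (add \lnot p):
        \lnot \lnot (\lnot r \to q): β-rule — branch into \lnot \lnot r  //  q.
          branch 1.2.1 (add \lnot \lnot r):
            ○ open, literals {p=0, r=1}.
          branch 1.2.2 (add q):
            ○ open, literals {p=0, q=1}.
  branch 2 (add ((r \to s) \land \lnot s)):
    ((r \to s) \land \lnot s): α-rule — add (r \to s), \lnot s.
    (r \to s): β-rule — branch into \lnot r  //  s.
      branch 2.1 (add \lnot r):
        ○ open, literals {r=0, s=0}.
      branch 2.2 (add s):
        × closes — contains both s and \lnot s.
1 branch closed, 5 open.
Each open branch fixes some atoms; the unmentioned ones are free. Counting distinct full assignments: branch {r=1, s=0} (q, t, p) contributes 8 new; branch {q=1, s=0} (r, t, p) contributes 4 new; branch {p=0, r=1} (q, t, s) contributes 4 new; branch {p=0, q=1} (r, t, s) contributes 2 new; branch {r=0, s=0} (q, t, p) contributes 4 new. Total: 22.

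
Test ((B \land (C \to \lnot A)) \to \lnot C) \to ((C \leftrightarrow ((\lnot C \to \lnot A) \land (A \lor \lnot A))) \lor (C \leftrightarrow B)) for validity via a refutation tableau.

Not valid

Assume the negation and expand:
Initial set: {F (((B \land (C \to \lnot A)) \to \lnot C) \to ((C \leftrightarrow ((\lnot C \to \lnot A) \land (A \lor \lnot A))) \lor (C \leftrightarrow B)))}.
F (((B \land (C \to \lnot A)) \to \lnot C) \to ((C \leftrightarrow ((\lnot C \to \lnot A) \land (A \lor \lnot A))) \lor (C \leftrightarrow B))): α-rule — add T ((B \land (C \to \lnot A)) \to \lnot C), F ((C \leftrightarrow ((\lnot C \to \lnot A) \land (A \lor \lnot A))) \lor (C \leftrightarrow B)).
F ((C \leftrightarrow ((\lnot C \to \lnot A) \land (A \lor \lnot A))) \lor (C \leftrightarrow B)): α-rule — add F (C \leftrightarrow ((\lnot C \to \lnot A) \land (A \lor \lnot A))), F (C \leftrightarrow B).
T ((B \land (C \to \lnot A)) \to \lnot C): β-rule — branch into F (B \land (C \to \lnot A))  //  T \lnot C.
  branch 1 (add F (B \land (C \to \lnot A))):
    F (C \leftrightarrow ((\lnot C \to \lnot A) \land (A \lor \lnot A))): β-rule — branch into T C, F ((\lnot C \to \lnot A) \land (A \lor \lnot A))  //  F C, T ((\lnot C \to \lnot A) \land (A \lor \lnot A)).
      branch 1.1 (add T C, F ((\lnot C \to \lnot A) \land (A \lor \lnot A))):
        F (C \leftrightarrow B): β-rule — branch into T C, F B  //  F C, T B.
          branch 1.1.1 (add T C, F B):
            F (B \land (C \to \lnot A)): β-rule — branch into F B  //  F (C \to \lnot A).
              branch 1.1.1.1 (add F B):
                F ((\lnot C \to \lnot A) \land (A \lor \lnot A)): β-rule — branch into F (\lnot C \to \lnot A)  //  F (A \lor \lnot A).
                  branch 1.1.1.1.1 (add F (\lnot C \to \lnot A)):
                    F (\lnot C \to \lnot A): α-rule — add T \lnot C, F \lnot A.
                    × closes — contains both C and \lnot C.
                  branch 1.1.1.1.2 (add F (A \lor \lnot A)):
                    F (A \lor \lnot A): α-rule — add F A, F \lnot A.
                    × closes — contains both A and \lnot A.
              branch 1.1.1.2 (add F (C \to \lnot A)):
                F (C \to \lnot A): α-rule — add T C, F \lnot A.
                F ((\lnot C \to \lnot A) \land (A \lor \lnot A)): β-rule — branch into F (\lnot C \to \lnot A)  //  F (A \lor \lnot A).
                  branch 1.1.1.2.1 (add F (\lnot C \to \lnot A)):
                    F (\lnot C \to \lnot A): α-rule — add T \lnot C, F \lnot A.
                    × closes — contains both C and \lnot C.
                  branch 1.1.1.2.2 (add F (A \lor \lnot A)):
                    F (A \lor \lnot A): α-rule — add F A, F \lnot A.
                    × closes — contains both A and \lnot A.
          branch 1.1.2 (add F C, T B):
            × closes — contains both C and \lnot C.
      branch 1.2 (add F C, T ((\lnot C \to \lnot A) \land (A \lor \lnot A))):
        T ((\lnot C \to \lnot A) \land (A \lor \lnot A)): α-rule — add T (\lnot C \to \lnot A), T (A \lor \lnot A).
        F (C \leftrightarrow B): β-rule — branch into T C, F B  //  F C, T B.
          branch 1.2.1 (add T C, F B):
            × closes — contains both C and \lnot C.
          branch 1.2.2 (add F C, T B):
            F (B \land (C \to \lnot A)): β-rule — branch into F B  //  F (C \to \lnot A).
              branch 1.2.2.1 (add F B):
                × closes — contains both B and \lnot B.
              branch 1.2.2.2 (add F (C \to \lnot A)):
                F (C \to \lnot A): α-rule — add T C, F \lnot A.
                × closes — contains both C and \lnot C.
  branch 2 (add T \lnot C):
    F (C \leftrightarrow ((\lnot C \to \lnot A) \land (A \lor \lnot A))): β-rule — branch into T C, F ((\lnot C \to \lnot A) \land (A \lor \lnot A))  //  F C, T ((\lnot C \to \lnot A) \land (A \lor \lnot A)).
      branch 2.1 (add T C, F ((\lnot C \to \lnot A) \land (A \lor \lnot A))):
        × closes — contains both C and \lnot C.
      branch 2.2 (add F C, T ((\lnot C \to \lnot A) \land (A \lor \lnot A))):
        T ((\lnot C \to \lnot A) \land (A \lor \lnot A)): α-rule — add T (\lnot C \to \lnot A), T (A \lor \lnot A).
        F (C \leftrightarrow B): β-rule — branch into T C, F B  //  F C, T B.
          branch 2.2.1 (add T C, F B):
            × closes — contains both C and \lnot C.
          branch 2.2.2 (add F C, T B):
            T (\lnot C \to \lnot A): β-rule — branch into F \lnot C  //  T \lnot A.
              branch 2.2.2.1 (add F \lnot C):
                × closes — contains both C and \lnot C.
              branch 2.2.2.2 (add T \lnot A):
                T (A \lor \lnot A): β-rule — branch into T A  //  T \lnot A.
                  branch 2.2.2.2.1 (add T A):
                    × closes — contains both A and \lnot A.
                  branch 2.2.2.2.2 (add T \lnot A):
                    ○ open, literals {A=0, B=1, C=0}.
12 branches closed, 1 open.
An open branch gives a countermodel: A=0, B=1, C=0 (unmentioned atoms arbitrary); under it the original formula is false.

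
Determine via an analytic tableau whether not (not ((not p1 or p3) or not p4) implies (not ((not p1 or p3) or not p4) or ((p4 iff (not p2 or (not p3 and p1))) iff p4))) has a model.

Unsatisfiable

Initial set: {not (not ((not p1 or p3) or not p4) implies (not ((not p1 or p3) or not p4) or ((p4 iff (not p2 or (not p3 and p1))) iff p4)))}.
not (not ((not p1 or p3) or not p4) implies (not ((not p1 or p3) or not p4) or ((p4 iff (not p2 or (not p3 and p1))) iff p4))): α-rule — add not ((not p1 or p3) or not p4), not (not ((not p1 or p3) or not p4) or ((p4 iff (not p2 or (not p3 and p1))) iff p4)).
not ((not p1 or p3) or not p4): α-rule — add not (not p1 or p3), not not p4.
not (not ((not p1 or p3) or not p4) or ((p4 iff (not p2 or (not p3 and p1))) iff p4)): α-rule — add not not ((not p1 or p3) or not p4), not ((p4 iff (not p2 or (not p3 and p1))) iff p4).
not (not p1 or p3): α-rule — add not not p1, not p3.
not not ((not p1 or p3) or not p4): β-rule — branch into (not p1 or p3)  //  not p4.
  branch 1 (add (not p1 or p3)):
    not ((p4 iff (not p2 or (not p3 and p1))) iff p4): β-rule — branch into (p4 iff (not p2 or (not p3 and p1))), not p4  //  not (p4 iff (not p2 or (not p3 and p1))), p4.
      branch 1.1 (add (p4 iff (not p2 or (not p3 and p1))), not p4):
        × closes — contains both p4 and not p4.
      branch 1.2 (add not (p4 iff (not p2 or (not p3 and p1))), p4):
        (not p1 or p3): β-rule — branch into not p1  //  p3.
          branch 1.2.1 (add not p1):
            × closes — contains both p1 and not p1.
          branch 1.2.2 (add p3):
            × closes — contains both p3 and not p3.
  branch 2 (add not p4):
    × closes — contains both p4 and not p4.
All 4 branches close.
Every branch closed; the formula is unsatisfiable.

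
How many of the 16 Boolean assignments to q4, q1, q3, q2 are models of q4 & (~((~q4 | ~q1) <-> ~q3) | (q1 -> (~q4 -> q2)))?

Initial set: {(q4 & (~((~q4 | ~q1) <-> ~q3) | (q1 -> (~q4 -> q2))))}.
(q4 & (~((~q4 | ~q1) <-> ~q3) | (q1 -> (~q4 -> q2)))): α-rule — add q4, (~((~q4 | ~q1) <-> ~q3) | (q1 -> (~q4 -> q2))).
(~((~q4 | ~q1) <-> ~q3) | (q1 -> (~q4 -> q2))): β-rule — branch into ~((~q4 | ~q1) <-> ~q3)  //  (q1 -> (~q4 -> q2)).
  branch 1 (add ~((~q4 | ~q1) <-> ~q3)):
    ~((~q4 | ~q1) <-> ~q3): β-rule — branch into (~q4 | ~q1), ~~q3  //  ~(~q4 | ~q1), ~q3.
      branch 1.1 (add (~q4 | ~q1), ~~q3):
        (~q4 | ~q1): β-rule — branch into ~q4  //  ~q1.
          branch 1.1.1 (add ~q4):
            × closes — contains both q4 and ~q4.
          branch 1.1.2 (add ~q1):
            ○ open, literals {q1=F, q3=T, q4=T}.
      branch 1.2 (add ~(~q4 | ~q1), ~q3):
        ~(~q4 | ~q1): α-rule — add ~~q4, ~~q1.
        ○ open, literals {q1=T, q3=F, q4=T}.
  branch 2 (add (q1 -> (~q4 -> q2))):
    (q1 -> (~q4 -> q2)): β-rule — branch into ~q1  //  (~q4 -> q2).
      branch 2.1 (add ~q1):
        ○ open, literals {q1=F, q4=T}.
      branch 2.2 (add (~q4 -> q2)):
        (~q4 -> q2): β-rule — branch into ~~q4  //  q2.
          branch 2.2.1 (add ~~q4):
            ○ open, literals {q4=T}.
          branch 2.2.2 (add q2):
            ○ open, literals {q2=T, q4=T}.
1 branch closed, 5 open.
Each open branch fixes some atoms; the unmentioned ones are free. Counting distinct full assignments: branch {q1=F, q3=T, q4=T} (q2) contributes 2 new; branch {q1=T, q3=F, q4=T} (q2) contributes 2 new; branch {q1=F, q4=T} (q3, q2) contributes 2 new; branch {q4=T} (q1, q3, q2) contributes 2 new; branch {q2=T, q4=T} (q1, q3) contributes 0 new. Total: 8.

8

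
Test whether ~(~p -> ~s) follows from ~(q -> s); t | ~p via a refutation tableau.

Initial set: {T ~(q -> s); T (t | ~p); F ~(~p -> ~s)}.
T ~(q -> s): α-rule — add T q, F s.
T (t | ~p): β-rule — branch into T t  //  T ~p.
  branch 1 (add T t):
    F ~(~p -> ~s): β-rule — branch into F ~p  //  T ~s.
      branch 1.1 (add F ~p):
        ○ open, literals {p=T, q=T, s=F, t=T}.
      branch 1.2 (add T ~s):
        ○ open, literals {q=T, s=F, t=T}.
  branch 2 (add T ~p):
    F ~(~p -> ~s): β-rule — branch into F ~p  //  T ~s.
      branch 2.1 (add F ~p):
        × closes — contains both p and ~p.
      branch 2.2 (add T ~s):
        ○ open, literals {p=F, q=T, s=F}.
1 branch closed, 3 open.
An open branch gives a countermodel: p=T, q=T, s=F, t=T (unmentioned atoms arbitrary); the premises hold there but the conclusion fails.

No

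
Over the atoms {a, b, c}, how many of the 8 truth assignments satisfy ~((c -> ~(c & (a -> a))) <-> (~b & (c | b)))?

Initial set: {T ~((c -> ~(c & (a -> a))) <-> (~b & (c | b)))}.
T ~((c -> ~(c & (a -> a))) <-> (~b & (c | b))): β-rule — branch into T (c -> ~(c & (a -> a))), F (~b & (c | b))  //  F (c -> ~(c & (a -> a))), T (~b & (c | b)).
  branch 1 (add T (c -> ~(c & (a -> a))), F (~b & (c | b))):
    T (c -> ~(c & (a -> a))): β-rule — branch into F c  //  T ~(c & (a -> a)).
      branch 1.1 (add F c):
        F (~b & (c | b)): β-rule — branch into F ~b  //  F (c | b).
          branch 1.1.1 (add F ~b):
            ○ open, literals {b=T, c=F}.
          branch 1.1.2 (add F (c | b)):
            F (c | b): α-rule — add F c, F b.
            ○ open, literals {b=F, c=F}.
      branch 1.2 (add T ~(c & (a -> a))):
        F (~b & (c | b)): β-rule — branch into F ~b  //  F (c | b).
          branch 1.2.1 (add F ~b):
            T ~(c & (a -> a)): β-rule — branch into F c  //  F (a -> a).
              branch 1.2.1.1 (add F c):
                ○ open, literals {b=T, c=F}.
              branch 1.2.1.2 (add F (a -> a)):
                F (a -> a): α-rule — add T a, F a.
                × closes — contains both a and ~a.
          branch 1.2.2 (add F (c | b)):
            F (c | b): α-rule — add F c, F b.
            T ~(c & (a -> a)): β-rule — branch into F c  //  F (a -> a).
              branch 1.2.2.1 (add F c):
                ○ open, literals {b=F, c=F}.
              branch 1.2.2.2 (add F (a -> a)):
                F (a -> a): α-rule — add T a, F a.
                × closes — contains both a and ~a.
  branch 2 (add F (c -> ~(c & (a -> a))), T (~b & (c | b))):
    F (c -> ~(c & (a -> a))): α-rule — add T c, F ~(c & (a -> a)).
    T (~b & (c | b)): α-rule — add T ~b, T (c | b).
    F ~(c & (a -> a)): α-rule — add T c, T (a -> a).
    T (c | b): β-rule — branch into T c  //  T b.
      branch 2.1 (add T c):
        T (a -> a): β-rule — branch into F a  //  T a.
          branch 2.1.1 (add F a):
            ○ open, literals {a=F, b=F, c=T}.
          branch 2.1.2 (add T a):
            ○ open, literals {a=T, b=F, c=T}.
      branch 2.2 (add T b):
        × closes — contains both b and ~b.
3 branches closed, 6 open.
Each open branch fixes some atoms; the unmentioned ones are free. Counting distinct full assignments: branch {b=T, c=F} (a) contributes 2 new; branch {b=F, c=F} (a) contributes 2 new; branch {b=T, c=F} (a) contributes 0 new; branch {b=F, c=F} (a) contributes 0 new; branch {a=F, b=F, c=T} (none free) contributes 1 new; branch {a=T, b=F, c=T} (none free) contributes 1 new. Total: 6.

6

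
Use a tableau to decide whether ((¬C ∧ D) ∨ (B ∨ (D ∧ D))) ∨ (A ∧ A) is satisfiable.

Satisfiable

Initial set: {(((¬C ∧ D) ∨ (B ∨ (D ∧ D))) ∨ (A ∧ A))}.
(((¬C ∧ D) ∨ (B ∨ (D ∧ D))) ∨ (A ∧ A)): β-rule — branch into ((¬C ∧ D) ∨ (B ∨ (D ∧ D)))  //  (A ∧ A).
  branch 1 (add ((¬C ∧ D) ∨ (B ∨ (D ∧ D)))):
    ((¬C ∧ D) ∨ (B ∨ (D ∧ D))): β-rule — branch into (¬C ∧ D)  //  (B ∨ (D ∧ D)).
      branch 1.1 (add (¬C ∧ D)):
        (¬C ∧ D): α-rule — add ¬C, D.
        ○ open, literals {C=false, D=true}.
      branch 1.2 (add (B ∨ (D ∧ D))):
        (B ∨ (D ∧ D)): β-rule — branch into B  //  (D ∧ D).
          branch 1.2.1 (add B):
            ○ open, literals {B=true}.
          branch 1.2.2 (add (D ∧ D)):
            (D ∧ D): α-rule — add D, D.
            ○ open, literals {D=true}.
  branch 2 (add (A ∧ A)):
    (A ∧ A): α-rule — add A, A.
    ○ open, literals {A=true}.
0 branches closed, 4 open.
An open branch gives a satisfying assignment: C=false, D=true.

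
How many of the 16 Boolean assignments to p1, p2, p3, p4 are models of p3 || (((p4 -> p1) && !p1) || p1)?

14

Initial set: {(p3 || (((p4 -> p1) && !p1) || p1))}.
(p3 || (((p4 -> p1) && !p1) || p1)): β-rule — branch into p3  //  (((p4 -> p1) && !p1) || p1).
  branch 1 (add p3):
    ○ open, literals {p3=true}.
  branch 2 (add (((p4 -> p1) && !p1) || p1)):
    (((p4 -> p1) && !p1) || p1): β-rule — branch into ((p4 -> p1) && !p1)  //  p1.
      branch 2.1 (add ((p4 -> p1) && !p1)):
        ((p4 -> p1) && !p1): α-rule — add (p4 -> p1), !p1.
        (p4 -> p1): β-rule — branch into !p4  //  p1.
          branch 2.1.1 (add !p4):
            ○ open, literals {p1=false, p4=false}.
          branch 2.1.2 (add p1):
            × closes — contains both p1 and !p1.
      branch 2.2 (add p1):
        ○ open, literals {p1=true}.
1 branch closed, 3 open.
Each open branch fixes some atoms; the unmentioned ones are free. Counting distinct full assignments: branch {p3=true} (p1, p2, p4) contributes 8 new; branch {p1=false, p4=false} (p2, p3) contributes 2 new; branch {p1=true} (p2, p3, p4) contributes 4 new. Total: 14.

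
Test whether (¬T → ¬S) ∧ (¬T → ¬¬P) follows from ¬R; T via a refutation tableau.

Yes

Initial set: {¬R; T; ¬((¬T → ¬S) ∧ (¬T → ¬¬P))}.
¬((¬T → ¬S) ∧ (¬T → ¬¬P)): β-rule — branch into ¬(¬T → ¬S)  //  ¬(¬T → ¬¬P).
  branch 1 (add ¬(¬T → ¬S)):
    ¬(¬T → ¬S): α-rule — add ¬T, ¬¬S.
    × closes — contains both T and ¬T.
  branch 2 (add ¬(¬T → ¬¬P)):
    ¬(¬T → ¬¬P): α-rule — add ¬T, ¬¬¬P.
    × closes — contains both T and ¬T.
All 2 branches close.
Every branch closed, so the premises entail the conclusion.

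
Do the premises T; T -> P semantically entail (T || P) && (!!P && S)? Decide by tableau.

Initial set: {T; (T -> P); !((T || P) && (!!P && S))}.
(T -> P): β-rule — branch into !T  //  P.
  branch 1 (add !T):
    × closes — contains both T and !T.
  branch 2 (add P):
    !((T || P) && (!!P && S)): β-rule — branch into !(T || P)  //  !(!!P && S).
      branch 2.1 (add !(T || P)):
        !(T || P): α-rule — add !T, !P.
        × closes — contains both T and !T.
      branch 2.2 (add !(!!P && S)):
        !(!!P && S): β-rule — branch into !!!P  //  !S.
          branch 2.2.1 (add !!!P):
            !!!P: drop double negation, giving !P.
            × closes — contains both P and !P.
          branch 2.2.2 (add !S):
            ○ open, literals {P=1, S=0, T=1}.
3 branches closed, 1 open.
An open branch gives a countermodel: P=1, S=0, T=1 (unmentioned atoms arbitrary); the premises hold there but the conclusion fails.

No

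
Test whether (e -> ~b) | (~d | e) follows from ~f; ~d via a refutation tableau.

Yes

Initial set: {T ~f; T ~d; F ((e -> ~b) | (~d | e))}.
F ((e -> ~b) | (~d | e)): α-rule — add F (e -> ~b), F (~d | e).
F (e -> ~b): α-rule — add T e, F ~b.
F (~d | e): α-rule — add F ~d, F e.
× closes — contains both d and ~d.
All 1 branch closes.
Every branch closed, so the premises entail the conclusion.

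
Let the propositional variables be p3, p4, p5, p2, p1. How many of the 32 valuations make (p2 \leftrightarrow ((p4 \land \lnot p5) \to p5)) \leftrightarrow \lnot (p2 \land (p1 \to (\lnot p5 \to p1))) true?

8

Initial set: {((p2 \leftrightarrow ((p4 \land \lnot p5) \to p5)) \leftrightarrow \lnot (p2 \land (p1 \to (\lnot p5 \to p1))))}.
((p2 \leftrightarrow ((p4 \land \lnot p5) \to p5)) \leftrightarrow \lnot (p2 \land (p1 \to (\lnot p5 \to p1)))): β-rule — branch into (p2 \leftrightarrow ((p4 \land \lnot p5) \to p5)), \lnot (p2 \land (p1 \to (\lnot p5 \to p1)))  //  \lnot (p2 \leftrightarrow ((p4 \land \lnot p5) \to p5)), \lnot \lnot (p2 \land (p1 \to (\lnot p5 \to p1))).
  branch 1 (add (p2 \leftrightarrow ((p4 \land \lnot p5) \to p5)), \lnot (p2 \land (p1 \to (\lnot p5 \to p1)))):
    (p2 \leftrightarrow ((p4 \land \lnot p5) \to p5)): β-rule — branch into p2, ((p4 \land \lnot p5) \to p5)  //  \lnot p2, \lnot ((p4 \land \lnot p5) \to p5).
      branch 1.1 (add p2, ((p4 \land \lnot p5) \to p5)):
        \lnot (p2 \land (p1 \to (\lnot p5 \to p1))): β-rule — branch into \lnot p2  //  \lnot (p1 \to (\lnot p5 \to p1)).
          branch 1.1.1 (add \lnot p2):
            × closes — contains both p2 and \lnot p2.
          branch 1.1.2 (add \lnot (p1 \to (\lnot p5 \to p1))):
            \lnot (p1 \to (\lnot p5 \to p1)): α-rule — add p1, \lnot (\lnot p5 \to p1).
            \lnot (\lnot p5 \to p1): α-rule — add \lnot p5, \lnot p1.
            × closes — contains both p1 and \lnot p1.
      branch 1.2 (add \lnot p2, \lnot ((p4 \land \lnot p5) \to p5)):
        \lnot ((p4 \land \lnot p5) \to p5): α-rule — add (p4 \land \lnot p5), \lnot p5.
        (p4 \land \lnot p5): α-rule — add p4, \lnot p5.
        \lnot (p2 \land (p1 \to (\lnot p5 \to p1))): β-rule — branch into \lnot p2  //  \lnot (p1 \to (\lnot p5 \to p1)).
          branch 1.2.1 (add \lnot p2):
            ○ open, literals {p2=0, p4=1, p5=0}.
          branch 1.2.2 (add \lnot (p1 \to (\lnot p5 \to p1))):
            \lnot (p1 \to (\lnot p5 \to p1)): α-rule — add p1, \lnot (\lnot p5 \to p1).
            \lnot (\lnot p5 \to p1): α-rule — add \lnot p5, \lnot p1.
            × closes — contains both p1 and \lnot p1.
  branch 2 (add \lnot (p2 \leftrightarrow ((p4 \land \lnot p5) \to p5)), \lnot \lnot (p2 \land (p1 \to (\lnot p5 \to p1)))):
    \lnot \lnot (p2 \land (p1 \to (\lnot p5 \to p1))): α-rule — add p2, (p1 \to (\lnot p5 \to p1)).
    \lnot (p2 \leftrightarrow ((p4 \land \lnot p5) \to p5)): β-rule — branch into p2, \lnot ((p4 \land \lnot p5) \to p5)  //  \lnot p2, ((p4 \land \lnot p5) \to p5).
      branch 2.1 (add p2, \lnot ((p4 \land \lnot p5) \to p5)):
        \lnot ((p4 \land \lnot p5) \to p5): α-rule — add (p4 \land \lnot p5), \lnot p5.
        (p4 \land \lnot p5): α-rule — add p4, \lnot p5.
        (p1 \to (\lnot p5 \to p1)): β-rule — branch into \lnot p1  //  (\lnot p5 \to p1).
          branch 2.1.1 (add \lnot p1):
            ○ open, literals {p1=0, p2=1, p4=1, p5=0}.
          branch 2.1.2 (add (\lnot p5 \to p1)):
            (\lnot p5 \to p1): β-rule — branch into \lnot \lnot p5  //  p1.
              branch 2.1.2.1 (add \lnot \lnot p5):
                × closes — contains both p5 and \lnot p5.
              branch 2.1.2.2 (add p1):
                ○ open, literals {p1=1, p2=1, p4=1, p5=0}.
      branch 2.2 (add \lnot p2, ((p4 \land \lnot p5) \to p5)):
        × closes — contains both p2 and \lnot p2.
5 branches closed, 3 open.
Each open branch fixes some atoms; the unmentioned ones are free. Counting distinct full assignments: branch {p2=0, p4=1, p5=0} (p3, p1) contributes 4 new; branch {p1=0, p2=1, p4=1, p5=0} (p3) contributes 2 new; branch {p1=1, p2=1, p4=1, p5=0} (p3) contributes 2 new. Total: 8.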